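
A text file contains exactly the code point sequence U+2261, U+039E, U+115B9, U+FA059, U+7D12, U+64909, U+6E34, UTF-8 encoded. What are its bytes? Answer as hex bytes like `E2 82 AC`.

U+2261: 3-byte form → E2 89 A1.
U+039E: 2-byte form → CE 9E.
U+115B9: 4-byte form → F0 91 96 B9.
U+FA059: 4-byte form → F3 BA 81 99.
U+7D12: 3-byte form → E7 B4 92.
U+64909: 4-byte form → F1 A4 A4 89.
U+6E34: 3-byte form → E6 B8 B4.
Concatenated (23 bytes): E2 89 A1 CE 9E F0 91 96 B9 F3 BA 81 99 E7 B4 92 F1 A4 A4 89 E6 B8 B4.

E2 89 A1 CE 9E F0 91 96 B9 F3 BA 81 99 E7 B4 92 F1 A4 A4 89 E6 B8 B4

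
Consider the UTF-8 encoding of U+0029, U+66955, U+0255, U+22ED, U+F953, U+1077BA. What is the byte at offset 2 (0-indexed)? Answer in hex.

U+0029 → 1-byte form 29 at offsets 0–0.
U+66955 → 4-byte form F1 A6 A5 95 at offsets 1–4.
Offset 2 falls in char 2's range; it's byte 2 of F1 A6 A5 95 = 0xA6.

0xA6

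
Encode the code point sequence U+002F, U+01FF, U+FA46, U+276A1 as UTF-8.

2F C7 BF EF A9 86 F0 A7 9A A1

U+002F: 1-byte form → 2F.
U+01FF: 2-byte form → C7 BF.
U+FA46: 3-byte form → EF A9 86.
U+276A1: 4-byte form → F0 A7 9A A1.
Concatenated (10 bytes): 2F C7 BF EF A9 86 F0 A7 9A A1.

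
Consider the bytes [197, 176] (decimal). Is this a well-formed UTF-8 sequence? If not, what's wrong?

Leading byte 0xC5 = 11000101 → 2-byte form.
Continuation bytes 0xB0=10110000 all match 10xxxxxx.
Decoded value 0x170 is ≥ 0x80 (shortest form) and not a surrogate.

valid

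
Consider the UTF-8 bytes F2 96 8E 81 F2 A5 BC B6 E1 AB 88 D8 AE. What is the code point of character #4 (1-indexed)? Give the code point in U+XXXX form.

Offset 0: leading byte 0xF2 = 11110010 → 4-byte char #1 = F2 96 8E 81.
Offset 4: leading byte 0xF2 = 11110010 → 4-byte char #2 = F2 A5 BC B6.
Offset 8: leading byte 0xE1 = 11100001 → 3-byte char #3 = E1 AB 88.
Offset 11: leading byte 0xD8 = 11011000 → 2-byte char #4 = D8 AE.
Leading byte 0xD8 = 11011000 matches 110xxxxx → 2-byte sequence.
Byte 1: 0xD8 = 11011000, payload 11000 (5 bits).
Byte 2: 0xAE = 10101110 (10xxxxxx ✓), payload 101110.
Concatenate: 11000101110 = 0x62E (11 bits → U+062E).

U+062E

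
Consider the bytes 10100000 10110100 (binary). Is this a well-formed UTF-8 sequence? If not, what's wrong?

Byte 0xA0 = 10100000 has the form 10xxxxxx — a continuation byte — but there is no preceding leading byte.

invalid (continuation byte with no leading byte)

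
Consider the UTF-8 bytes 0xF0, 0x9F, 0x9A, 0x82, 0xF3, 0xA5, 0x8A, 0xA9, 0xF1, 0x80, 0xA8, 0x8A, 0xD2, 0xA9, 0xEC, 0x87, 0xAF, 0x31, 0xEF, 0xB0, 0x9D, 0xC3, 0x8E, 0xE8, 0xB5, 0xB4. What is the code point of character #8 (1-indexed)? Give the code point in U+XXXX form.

Offset 0: leading byte 0xF0 = 11110000 → 4-byte char #1 = F0 9F 9A 82.
Offset 4: leading byte 0xF3 = 11110011 → 4-byte char #2 = F3 A5 8A A9.
Offset 8: leading byte 0xF1 = 11110001 → 4-byte char #3 = F1 80 A8 8A.
Offset 12: leading byte 0xD2 = 11010010 → 2-byte char #4 = D2 A9.
Offset 14: leading byte 0xEC = 11101100 → 3-byte char #5 = EC 87 AF.
Offset 17: leading byte 0x31 = 00110001 → 1-byte char #6 = 31.
Offset 18: leading byte 0xEF = 11101111 → 3-byte char #7 = EF B0 9D.
Offset 21: leading byte 0xC3 = 11000011 → 2-byte char #8 = C3 8E.
Leading byte 0xC3 = 11000011 matches 110xxxxx → 2-byte sequence.
Byte 1: 0xC3 = 11000011, payload 00011 (5 bits).
Byte 2: 0x8E = 10001110 (10xxxxxx ✓), payload 001110.
Concatenate: 00011001110 = 0xCE (11 bits → U+00CE).

U+00CE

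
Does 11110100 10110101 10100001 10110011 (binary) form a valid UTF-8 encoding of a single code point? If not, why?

Leading byte 0xF4 = 11110100 → 4-byte form.
Payload = 0x135873, which exceeds U+10FFFF, the maximum Unicode code point. (Leading bytes F5–FF, or F4 followed by ≥ 0x90, are invalid.)

invalid (encodes a value above U+10FFFF)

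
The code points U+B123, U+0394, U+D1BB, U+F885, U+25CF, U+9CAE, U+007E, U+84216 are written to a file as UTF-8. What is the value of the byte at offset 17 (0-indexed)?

U+B123 → 3-byte form EB 84 A3 at offsets 0–2.
U+0394 → 2-byte form CE 94 at offsets 3–4.
U+D1BB → 3-byte form ED 86 BB at offsets 5–7.
U+F885 → 3-byte form EF A2 85 at offsets 8–10.
U+25CF → 3-byte form E2 97 8F at offsets 11–13.
U+9CAE → 3-byte form E9 B2 AE at offsets 14–16.
U+007E → 1-byte form 7E at offsets 17–17.
Offset 17 falls in char 7's range; it's byte 1 of 7E = 0x7E.

0x7E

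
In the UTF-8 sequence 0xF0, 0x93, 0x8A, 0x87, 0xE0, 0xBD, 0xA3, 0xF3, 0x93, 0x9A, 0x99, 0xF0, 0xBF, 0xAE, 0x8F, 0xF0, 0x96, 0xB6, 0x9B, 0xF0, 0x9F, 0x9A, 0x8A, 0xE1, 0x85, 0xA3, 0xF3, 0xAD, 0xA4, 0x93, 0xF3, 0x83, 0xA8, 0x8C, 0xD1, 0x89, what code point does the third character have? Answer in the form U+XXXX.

U+D3699

Offset 0: leading byte 0xF0 = 11110000 → 4-byte char #1 = F0 93 8A 87.
Offset 4: leading byte 0xE0 = 11100000 → 3-byte char #2 = E0 BD A3.
Offset 7: leading byte 0xF3 = 11110011 → 4-byte char #3 = F3 93 9A 99.
Leading byte 0xF3 = 11110011 matches 11110xxx → 4-byte sequence.
Byte 1: 0xF3 = 11110011, payload 011 (3 bits).
Byte 2: 0x93 = 10010011 (10xxxxxx ✓), payload 010011.
Byte 3: 0x9A = 10011010 (10xxxxxx ✓), payload 011010.
Byte 4: 0x99 = 10011001 (10xxxxxx ✓), payload 011001.
Concatenate: 011010011011010011001 = 0xD3699 (21 bits → U+D3699).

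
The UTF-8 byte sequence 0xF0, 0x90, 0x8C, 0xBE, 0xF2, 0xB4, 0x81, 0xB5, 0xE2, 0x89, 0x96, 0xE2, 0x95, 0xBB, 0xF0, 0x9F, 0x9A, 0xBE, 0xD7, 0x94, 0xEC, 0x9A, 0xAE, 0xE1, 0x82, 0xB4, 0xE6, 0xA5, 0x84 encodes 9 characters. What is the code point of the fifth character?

U+1F6BE

Offset 0: leading byte 0xF0 = 11110000 → 4-byte char #1 = F0 90 8C BE.
Offset 4: leading byte 0xF2 = 11110010 → 4-byte char #2 = F2 B4 81 B5.
Offset 8: leading byte 0xE2 = 11100010 → 3-byte char #3 = E2 89 96.
Offset 11: leading byte 0xE2 = 11100010 → 3-byte char #4 = E2 95 BB.
Offset 14: leading byte 0xF0 = 11110000 → 4-byte char #5 = F0 9F 9A BE.
Leading byte 0xF0 = 11110000 matches 11110xxx → 4-byte sequence.
Byte 1: 0xF0 = 11110000, payload 000 (3 bits).
Byte 2: 0x9F = 10011111 (10xxxxxx ✓), payload 011111.
Byte 3: 0x9A = 10011010 (10xxxxxx ✓), payload 011010.
Byte 4: 0xBE = 10111110 (10xxxxxx ✓), payload 111110.
Concatenate: 000011111011010111110 = 0x1F6BE (21 bits → U+1F6BE).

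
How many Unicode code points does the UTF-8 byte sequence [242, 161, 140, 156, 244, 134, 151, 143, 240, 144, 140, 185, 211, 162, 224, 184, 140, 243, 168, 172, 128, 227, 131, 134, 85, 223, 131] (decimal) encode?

9

Byte at offset 0: 0xF2 = 11110010 → 4-byte char (#1). Advance 4.
Byte at offset 4: 0xF4 = 11110100 → 4-byte char (#2). Advance 4.
Byte at offset 8: 0xF0 = 11110000 → 4-byte char (#3). Advance 4.
Byte at offset 12: 0xD3 = 11010011 → 2-byte char (#4). Advance 2.
Byte at offset 14: 0xE0 = 11100000 → 3-byte char (#5). Advance 3.
Byte at offset 17: 0xF3 = 11110011 → 4-byte char (#6). Advance 4.
Byte at offset 21: 0xE3 = 11100011 → 3-byte char (#7). Advance 3.
Byte at offset 24: 0x55 = 01010101 → 1-byte char (#8). Advance 1.
Byte at offset 25: 0xDF = 11011111 → 2-byte char (#9). Advance 2.
Reached end at offset 27 after 9 code points.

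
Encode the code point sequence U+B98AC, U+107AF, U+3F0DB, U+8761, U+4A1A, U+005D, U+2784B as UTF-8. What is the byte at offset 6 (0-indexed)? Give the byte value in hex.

0x9E

U+B98AC → 4-byte form F2 B9 A2 AC at offsets 0–3.
U+107AF → 4-byte form F0 90 9E AF at offsets 4–7.
Offset 6 falls in char 2's range; it's byte 3 of F0 90 9E AF = 0x9E.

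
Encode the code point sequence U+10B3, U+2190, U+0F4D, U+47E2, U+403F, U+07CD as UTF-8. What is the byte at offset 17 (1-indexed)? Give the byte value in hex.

0x8D

1-indexed offset 17 is 0-indexed offset 16.
U+10B3 → 3-byte form E1 82 B3 at offsets 0–2.
U+2190 → 3-byte form E2 86 90 at offsets 3–5.
U+0F4D → 3-byte form E0 BD 8D at offsets 6–8.
U+47E2 → 3-byte form E4 9F A2 at offsets 9–11.
U+403F → 3-byte form E4 80 BF at offsets 12–14.
U+07CD → 2-byte form DF 8D at offsets 15–16.
Offset 16 falls in char 6's range; it's byte 2 of DF 8D = 0x8D.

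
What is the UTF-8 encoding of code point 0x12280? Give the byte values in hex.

U+12280 = 0x12280 = 74368 decimal. In range U+10000–U+10FFFF → 4-byte form: 11110xxx 10xxxxxx 10xxxxxx 10xxxxxx.
Binary (21 bits): 000010010001010000000.
Split 3+6+6+6: 000 | 010010 | 001010 | 000000.
Byte 1: 11110000 = 0xF0.
Byte 2: 10010010 = 0x92.
Byte 3: 10001010 = 0x8A.
Byte 4: 10000000 = 0x80.

F0 92 8A 80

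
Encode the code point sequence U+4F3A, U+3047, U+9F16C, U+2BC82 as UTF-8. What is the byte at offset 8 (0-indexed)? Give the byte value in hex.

U+4F3A → 3-byte form E4 BC BA at offsets 0–2.
U+3047 → 3-byte form E3 81 87 at offsets 3–5.
U+9F16C → 4-byte form F2 9F 85 AC at offsets 6–9.
Offset 8 falls in char 3's range; it's byte 3 of F2 9F 85 AC = 0x85.

0x85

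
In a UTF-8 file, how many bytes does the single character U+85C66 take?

U+85C66 = 0x85C66. UTF-8 uses 1 byte below 0x80, 2 below 0x800, 3 below 0x10000, 4 up to 0x10FFFF. 0x85C66 is in U+10000–U+10FFFF → 4 bytes.

4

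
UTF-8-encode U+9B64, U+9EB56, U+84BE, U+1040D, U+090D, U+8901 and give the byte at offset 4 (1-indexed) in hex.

0xF2

1-indexed offset 4 is 0-indexed offset 3.
U+9B64 → 3-byte form E9 AD A4 at offsets 0–2.
U+9EB56 → 4-byte form F2 9E AD 96 at offsets 3–6.
Offset 3 falls in char 2's range; it's byte 1 of F2 9E AD 96 = 0xF2.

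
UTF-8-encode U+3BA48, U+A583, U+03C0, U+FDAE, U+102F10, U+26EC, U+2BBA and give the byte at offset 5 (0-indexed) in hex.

U+3BA48 → 4-byte form F0 BB A9 88 at offsets 0–3.
U+A583 → 3-byte form EA 96 83 at offsets 4–6.
Offset 5 falls in char 2's range; it's byte 2 of EA 96 83 = 0x96.

0x96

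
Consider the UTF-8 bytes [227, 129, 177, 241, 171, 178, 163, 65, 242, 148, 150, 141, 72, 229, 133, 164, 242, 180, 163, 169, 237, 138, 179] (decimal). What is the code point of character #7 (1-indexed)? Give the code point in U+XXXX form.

U+B48E9

Offset 0: leading byte 0xE3 = 11100011 → 3-byte char #1 = E3 81 B1.
Offset 3: leading byte 0xF1 = 11110001 → 4-byte char #2 = F1 AB B2 A3.
Offset 7: leading byte 0x41 = 01000001 → 1-byte char #3 = 41.
Offset 8: leading byte 0xF2 = 11110010 → 4-byte char #4 = F2 94 96 8D.
Offset 12: leading byte 0x48 = 01001000 → 1-byte char #5 = 48.
Offset 13: leading byte 0xE5 = 11100101 → 3-byte char #6 = E5 85 A4.
Offset 16: leading byte 0xF2 = 11110010 → 4-byte char #7 = F2 B4 A3 A9.
Leading byte 0xF2 = 11110010 matches 11110xxx → 4-byte sequence.
Byte 1: 0xF2 = 11110010, payload 010 (3 bits).
Byte 2: 0xB4 = 10110100 (10xxxxxx ✓), payload 110100.
Byte 3: 0xA3 = 10100011 (10xxxxxx ✓), payload 100011.
Byte 4: 0xA9 = 10101001 (10xxxxxx ✓), payload 101001.
Concatenate: 010110100100011101001 = 0xB48E9 (21 bits → U+B48E9).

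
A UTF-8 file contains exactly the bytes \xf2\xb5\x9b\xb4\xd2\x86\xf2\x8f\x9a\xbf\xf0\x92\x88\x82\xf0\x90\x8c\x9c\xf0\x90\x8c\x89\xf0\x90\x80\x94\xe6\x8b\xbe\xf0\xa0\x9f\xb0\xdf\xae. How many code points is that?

Byte at offset 0: 0xF2 = 11110010 → 4-byte char (#1). Advance 4.
Byte at offset 4: 0xD2 = 11010010 → 2-byte char (#2). Advance 2.
Byte at offset 6: 0xF2 = 11110010 → 4-byte char (#3). Advance 4.
Byte at offset 10: 0xF0 = 11110000 → 4-byte char (#4). Advance 4.
Byte at offset 14: 0xF0 = 11110000 → 4-byte char (#5). Advance 4.
Byte at offset 18: 0xF0 = 11110000 → 4-byte char (#6). Advance 4.
Byte at offset 22: 0xF0 = 11110000 → 4-byte char (#7). Advance 4.
Byte at offset 26: 0xE6 = 11100110 → 3-byte char (#8). Advance 3.
Byte at offset 29: 0xF0 = 11110000 → 4-byte char (#9). Advance 4.
Byte at offset 33: 0xDF = 11011111 → 2-byte char (#10). Advance 2.
Reached end at offset 35 after 10 code points.

10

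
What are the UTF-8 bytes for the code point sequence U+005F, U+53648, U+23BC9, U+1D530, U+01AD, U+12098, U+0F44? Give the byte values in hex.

U+005F: 1-byte form → 5F.
U+53648: 4-byte form → F1 93 99 88.
U+23BC9: 4-byte form → F0 A3 AF 89.
U+1D530: 4-byte form → F0 9D 94 B0.
U+01AD: 2-byte form → C6 AD.
U+12098: 4-byte form → F0 92 82 98.
U+0F44: 3-byte form → E0 BD 84.
Concatenated (22 bytes): 5F F1 93 99 88 F0 A3 AF 89 F0 9D 94 B0 C6 AD F0 92 82 98 E0 BD 84.

5F F1 93 99 88 F0 A3 AF 89 F0 9D 94 B0 C6 AD F0 92 82 98 E0 BD 84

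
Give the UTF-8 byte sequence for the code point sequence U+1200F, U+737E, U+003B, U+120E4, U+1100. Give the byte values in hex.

F0 92 80 8F E7 8D BE 3B F0 92 83 A4 E1 84 80

U+1200F: 4-byte form → F0 92 80 8F.
U+737E: 3-byte form → E7 8D BE.
U+003B: 1-byte form → 3B.
U+120E4: 4-byte form → F0 92 83 A4.
U+1100: 3-byte form → E1 84 80.
Concatenated (15 bytes): F0 92 80 8F E7 8D BE 3B F0 92 83 A4 E1 84 80.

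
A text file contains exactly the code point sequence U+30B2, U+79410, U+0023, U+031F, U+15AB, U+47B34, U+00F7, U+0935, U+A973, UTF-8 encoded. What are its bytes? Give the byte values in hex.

U+30B2: 3-byte form → E3 82 B2.
U+79410: 4-byte form → F1 B9 90 90.
U+0023: 1-byte form → 23.
U+031F: 2-byte form → CC 9F.
U+15AB: 3-byte form → E1 96 AB.
U+47B34: 4-byte form → F1 87 AC B4.
U+00F7: 2-byte form → C3 B7.
U+0935: 3-byte form → E0 A4 B5.
U+A973: 3-byte form → EA A5 B3.
Concatenated (25 bytes): E3 82 B2 F1 B9 90 90 23 CC 9F E1 96 AB F1 87 AC B4 C3 B7 E0 A4 B5 EA A5 B3.

E3 82 B2 F1 B9 90 90 23 CC 9F E1 96 AB F1 87 AC B4 C3 B7 E0 A4 B5 EA A5 B3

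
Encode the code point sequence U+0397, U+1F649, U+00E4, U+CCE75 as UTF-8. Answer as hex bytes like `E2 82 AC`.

CE 97 F0 9F 99 89 C3 A4 F3 8C B9 B5

U+0397: 2-byte form → CE 97.
U+1F649: 4-byte form → F0 9F 99 89.
U+00E4: 2-byte form → C3 A4.
U+CCE75: 4-byte form → F3 8C B9 B5.
Concatenated (12 bytes): CE 97 F0 9F 99 89 C3 A4 F3 8C B9 B5.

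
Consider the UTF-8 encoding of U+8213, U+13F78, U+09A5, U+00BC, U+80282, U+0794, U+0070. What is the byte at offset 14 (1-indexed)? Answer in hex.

1-indexed offset 14 is 0-indexed offset 13.
U+8213 → 3-byte form E8 88 93 at offsets 0–2.
U+13F78 → 4-byte form F0 93 BD B8 at offsets 3–6.
U+09A5 → 3-byte form E0 A6 A5 at offsets 7–9.
U+00BC → 2-byte form C2 BC at offsets 10–11.
U+80282 → 4-byte form F2 80 8A 82 at offsets 12–15.
Offset 13 falls in char 5's range; it's byte 2 of F2 80 8A 82 = 0x80.

0x80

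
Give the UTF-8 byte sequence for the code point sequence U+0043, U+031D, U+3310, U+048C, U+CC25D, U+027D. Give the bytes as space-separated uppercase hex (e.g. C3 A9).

U+0043: 1-byte form → 43.
U+031D: 2-byte form → CC 9D.
U+3310: 3-byte form → E3 8C 90.
U+048C: 2-byte form → D2 8C.
U+CC25D: 4-byte form → F3 8C 89 9D.
U+027D: 2-byte form → C9 BD.
Concatenated (14 bytes): 43 CC 9D E3 8C 90 D2 8C F3 8C 89 9D C9 BD.

43 CC 9D E3 8C 90 D2 8C F3 8C 89 9D C9 BD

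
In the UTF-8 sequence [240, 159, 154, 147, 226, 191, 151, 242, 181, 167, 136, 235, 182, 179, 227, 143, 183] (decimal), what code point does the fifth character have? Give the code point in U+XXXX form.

U+33F7

Offset 0: leading byte 0xF0 = 11110000 → 4-byte char #1 = F0 9F 9A 93.
Offset 4: leading byte 0xE2 = 11100010 → 3-byte char #2 = E2 BF 97.
Offset 7: leading byte 0xF2 = 11110010 → 4-byte char #3 = F2 B5 A7 88.
Offset 11: leading byte 0xEB = 11101011 → 3-byte char #4 = EB B6 B3.
Offset 14: leading byte 0xE3 = 11100011 → 3-byte char #5 = E3 8F B7.
Leading byte 0xE3 = 11100011 matches 1110xxxx → 3-byte sequence.
Byte 1: 0xE3 = 11100011, payload 0011 (4 bits).
Byte 2: 0x8F = 10001111 (10xxxxxx ✓), payload 001111.
Byte 3: 0xB7 = 10110111 (10xxxxxx ✓), payload 110111.
Concatenate: 0011001111110111 = 0x33F7 (16 bits → U+33F7).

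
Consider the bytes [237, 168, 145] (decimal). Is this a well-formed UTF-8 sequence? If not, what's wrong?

Structurally a 3-byte sequence; payload = 0xDA11.
But 0xDA11 is in U+D800–U+DFFF, the surrogate range. Surrogates are not Unicode scalar values and are forbidden in UTF-8.

invalid (encodes a surrogate (U+D800–U+DFFF))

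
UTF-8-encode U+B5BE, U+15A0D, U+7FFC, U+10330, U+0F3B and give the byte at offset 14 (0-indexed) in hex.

U+B5BE → 3-byte form EB 96 BE at offsets 0–2.
U+15A0D → 4-byte form F0 95 A8 8D at offsets 3–6.
U+7FFC → 3-byte form E7 BF BC at offsets 7–9.
U+10330 → 4-byte form F0 90 8C B0 at offsets 10–13.
U+0F3B → 3-byte form E0 BC BB at offsets 14–16.
Offset 14 falls in char 5's range; it's byte 1 of E0 BC BB = 0xE0.

0xE0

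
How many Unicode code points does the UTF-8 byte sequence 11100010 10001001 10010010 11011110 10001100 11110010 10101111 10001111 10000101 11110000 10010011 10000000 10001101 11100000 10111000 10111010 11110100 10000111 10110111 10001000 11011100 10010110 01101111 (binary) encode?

Byte at offset 0: 0xE2 = 11100010 → 3-byte char (#1). Advance 3.
Byte at offset 3: 0xDE = 11011110 → 2-byte char (#2). Advance 2.
Byte at offset 5: 0xF2 = 11110010 → 4-byte char (#3). Advance 4.
Byte at offset 9: 0xF0 = 11110000 → 4-byte char (#4). Advance 4.
Byte at offset 13: 0xE0 = 11100000 → 3-byte char (#5). Advance 3.
Byte at offset 16: 0xF4 = 11110100 → 4-byte char (#6). Advance 4.
Byte at offset 20: 0xDC = 11011100 → 2-byte char (#7). Advance 2.
Byte at offset 22: 0x6F = 01101111 → 1-byte char (#8). Advance 1.
Reached end at offset 23 after 8 code points.

8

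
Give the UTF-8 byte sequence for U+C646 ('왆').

U+C646 = 0xC646 = 50758 decimal. In range U+0800–U+FFFF → 3-byte form: 1110xxxx 10xxxxxx 10xxxxxx.
Binary (16 bits): 1100011001000110.
Split 4+6+6: 1100 | 011001 | 000110.
Byte 1: 11101100 = 0xEC.
Byte 2: 10011001 = 0x99.
Byte 3: 10000110 = 0x86.

EC 99 86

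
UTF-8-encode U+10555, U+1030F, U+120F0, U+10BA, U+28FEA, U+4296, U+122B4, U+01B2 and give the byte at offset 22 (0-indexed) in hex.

U+10555 → 4-byte form F0 90 95 95 at offsets 0–3.
U+1030F → 4-byte form F0 90 8C 8F at offsets 4–7.
U+120F0 → 4-byte form F0 92 83 B0 at offsets 8–11.
U+10BA → 3-byte form E1 82 BA at offsets 12–14.
U+28FEA → 4-byte form F0 A8 BF AA at offsets 15–18.
U+4296 → 3-byte form E4 8A 96 at offsets 19–21.
U+122B4 → 4-byte form F0 92 8A B4 at offsets 22–25.
Offset 22 falls in char 7's range; it's byte 1 of F0 92 8A B4 = 0xF0.

0xF0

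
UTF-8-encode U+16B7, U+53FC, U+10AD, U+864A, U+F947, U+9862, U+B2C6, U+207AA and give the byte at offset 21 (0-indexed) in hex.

0xF0

U+16B7 → 3-byte form E1 9A B7 at offsets 0–2.
U+53FC → 3-byte form E5 8F BC at offsets 3–5.
U+10AD → 3-byte form E1 82 AD at offsets 6–8.
U+864A → 3-byte form E8 99 8A at offsets 9–11.
U+F947 → 3-byte form EF A5 87 at offsets 12–14.
U+9862 → 3-byte form E9 A1 A2 at offsets 15–17.
U+B2C6 → 3-byte form EB 8B 86 at offsets 18–20.
U+207AA → 4-byte form F0 A0 9E AA at offsets 21–24.
Offset 21 falls in char 8's range; it's byte 1 of F0 A0 9E AA = 0xF0.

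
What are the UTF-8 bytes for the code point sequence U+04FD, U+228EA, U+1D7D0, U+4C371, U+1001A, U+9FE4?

D3 BD F0 A2 A3 AA F0 9D 9F 90 F1 8C 8D B1 F0 90 80 9A E9 BF A4

U+04FD: 2-byte form → D3 BD.
U+228EA: 4-byte form → F0 A2 A3 AA.
U+1D7D0: 4-byte form → F0 9D 9F 90.
U+4C371: 4-byte form → F1 8C 8D B1.
U+1001A: 4-byte form → F0 90 80 9A.
U+9FE4: 3-byte form → E9 BF A4.
Concatenated (21 bytes): D3 BD F0 A2 A3 AA F0 9D 9F 90 F1 8C 8D B1 F0 90 80 9A E9 BF A4.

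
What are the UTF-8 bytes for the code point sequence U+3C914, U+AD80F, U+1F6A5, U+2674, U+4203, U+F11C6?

F0 BC A4 94 F2 AD A0 8F F0 9F 9A A5 E2 99 B4 E4 88 83 F3 B1 87 86

U+3C914: 4-byte form → F0 BC A4 94.
U+AD80F: 4-byte form → F2 AD A0 8F.
U+1F6A5: 4-byte form → F0 9F 9A A5.
U+2674: 3-byte form → E2 99 B4.
U+4203: 3-byte form → E4 88 83.
U+F11C6: 4-byte form → F3 B1 87 86.
Concatenated (22 bytes): F0 BC A4 94 F2 AD A0 8F F0 9F 9A A5 E2 99 B4 E4 88 83 F3 B1 87 86.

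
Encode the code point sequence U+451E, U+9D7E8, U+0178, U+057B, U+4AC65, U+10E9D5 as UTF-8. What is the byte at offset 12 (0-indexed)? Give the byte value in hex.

U+451E → 3-byte form E4 94 9E at offsets 0–2.
U+9D7E8 → 4-byte form F2 9D 9F A8 at offsets 3–6.
U+0178 → 2-byte form C5 B8 at offsets 7–8.
U+057B → 2-byte form D5 BB at offsets 9–10.
U+4AC65 → 4-byte form F1 8A B1 A5 at offsets 11–14.
Offset 12 falls in char 5's range; it's byte 2 of F1 8A B1 A5 = 0x8A.

0x8A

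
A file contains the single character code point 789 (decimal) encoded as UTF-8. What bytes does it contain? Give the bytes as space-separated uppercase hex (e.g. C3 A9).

CC 95

U+0315 = 0x315 = 789 decimal. In range U+0080–U+07FF → 2-byte form: 110xxxxx 10xxxxxx.
Binary (11 bits): 01100010101.
Split 5+6: 01100 | 010101.
Byte 1: 11001100 = 0xCC.
Byte 2: 10010101 = 0x95.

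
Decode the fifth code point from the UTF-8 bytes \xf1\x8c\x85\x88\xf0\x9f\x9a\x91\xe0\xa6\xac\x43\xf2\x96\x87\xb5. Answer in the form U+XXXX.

U+961F5

Offset 0: leading byte 0xF1 = 11110001 → 4-byte char #1 = F1 8C 85 88.
Offset 4: leading byte 0xF0 = 11110000 → 4-byte char #2 = F0 9F 9A 91.
Offset 8: leading byte 0xE0 = 11100000 → 3-byte char #3 = E0 A6 AC.
Offset 11: leading byte 0x43 = 01000011 → 1-byte char #4 = 43.
Offset 12: leading byte 0xF2 = 11110010 → 4-byte char #5 = F2 96 87 B5.
Leading byte 0xF2 = 11110010 matches 11110xxx → 4-byte sequence.
Byte 1: 0xF2 = 11110010, payload 010 (3 bits).
Byte 2: 0x96 = 10010110 (10xxxxxx ✓), payload 010110.
Byte 3: 0x87 = 10000111 (10xxxxxx ✓), payload 000111.
Byte 4: 0xB5 = 10110101 (10xxxxxx ✓), payload 110101.
Concatenate: 010010110000111110101 = 0x961F5 (21 bits → U+961F5).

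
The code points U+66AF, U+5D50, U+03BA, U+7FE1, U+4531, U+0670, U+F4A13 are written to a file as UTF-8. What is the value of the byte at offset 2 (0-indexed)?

0xAF

U+66AF → 3-byte form E6 9A AF at offsets 0–2.
Offset 2 falls in char 1's range; it's byte 3 of E6 9A AF = 0xAF.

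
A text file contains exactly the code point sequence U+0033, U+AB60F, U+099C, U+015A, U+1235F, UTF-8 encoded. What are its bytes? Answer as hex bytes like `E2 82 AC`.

U+0033: 1-byte form → 33.
U+AB60F: 4-byte form → F2 AB 98 8F.
U+099C: 3-byte form → E0 A6 9C.
U+015A: 2-byte form → C5 9A.
U+1235F: 4-byte form → F0 92 8D 9F.
Concatenated (14 bytes): 33 F2 AB 98 8F E0 A6 9C C5 9A F0 92 8D 9F.

33 F2 AB 98 8F E0 A6 9C C5 9A F0 92 8D 9F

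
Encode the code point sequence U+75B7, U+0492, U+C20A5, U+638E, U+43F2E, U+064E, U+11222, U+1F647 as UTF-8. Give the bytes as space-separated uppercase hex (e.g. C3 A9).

U+75B7: 3-byte form → E7 96 B7.
U+0492: 2-byte form → D2 92.
U+C20A5: 4-byte form → F3 82 82 A5.
U+638E: 3-byte form → E6 8E 8E.
U+43F2E: 4-byte form → F1 83 BC AE.
U+064E: 2-byte form → D9 8E.
U+11222: 4-byte form → F0 91 88 A2.
U+1F647: 4-byte form → F0 9F 99 87.
Concatenated (26 bytes): E7 96 B7 D2 92 F3 82 82 A5 E6 8E 8E F1 83 BC AE D9 8E F0 91 88 A2 F0 9F 99 87.

E7 96 B7 D2 92 F3 82 82 A5 E6 8E 8E F1 83 BC AE D9 8E F0 91 88 A2 F0 9F 99 87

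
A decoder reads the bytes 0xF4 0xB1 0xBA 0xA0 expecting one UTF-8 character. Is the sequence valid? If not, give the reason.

invalid (encodes a value above U+10FFFF)

Leading byte 0xF4 = 11110100 → 4-byte form.
Payload = 0x131EA0, which exceeds U+10FFFF, the maximum Unicode code point. (Leading bytes F5–FF, or F4 followed by ≥ 0x90, are invalid.)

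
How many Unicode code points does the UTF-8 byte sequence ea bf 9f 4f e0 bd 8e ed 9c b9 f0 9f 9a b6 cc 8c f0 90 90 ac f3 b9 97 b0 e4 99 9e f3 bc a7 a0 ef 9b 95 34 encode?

Byte at offset 0: 0xEA = 11101010 → 3-byte char (#1). Advance 3.
Byte at offset 3: 0x4F = 01001111 → 1-byte char (#2). Advance 1.
Byte at offset 4: 0xE0 = 11100000 → 3-byte char (#3). Advance 3.
Byte at offset 7: 0xED = 11101101 → 3-byte char (#4). Advance 3.
Byte at offset 10: 0xF0 = 11110000 → 4-byte char (#5). Advance 4.
Byte at offset 14: 0xCC = 11001100 → 2-byte char (#6). Advance 2.
Byte at offset 16: 0xF0 = 11110000 → 4-byte char (#7). Advance 4.
Byte at offset 20: 0xF3 = 11110011 → 4-byte char (#8). Advance 4.
Byte at offset 24: 0xE4 = 11100100 → 3-byte char (#9). Advance 3.
Byte at offset 27: 0xF3 = 11110011 → 4-byte char (#10). Advance 4.
Byte at offset 31: 0xEF = 11101111 → 3-byte char (#11). Advance 3.
Byte at offset 34: 0x34 = 00110100 → 1-byte char (#12). Advance 1.
Reached end at offset 35 after 12 code points.

12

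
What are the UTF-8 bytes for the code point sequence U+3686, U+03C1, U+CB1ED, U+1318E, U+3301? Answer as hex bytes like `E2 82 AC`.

U+3686: 3-byte form → E3 9A 86.
U+03C1: 2-byte form → CF 81.
U+CB1ED: 4-byte form → F3 8B 87 AD.
U+1318E: 4-byte form → F0 93 86 8E.
U+3301: 3-byte form → E3 8C 81.
Concatenated (16 bytes): E3 9A 86 CF 81 F3 8B 87 AD F0 93 86 8E E3 8C 81.

E3 9A 86 CF 81 F3 8B 87 AD F0 93 86 8E E3 8C 81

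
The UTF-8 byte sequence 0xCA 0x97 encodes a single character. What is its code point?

U+0297

Leading byte 0xCA = 11001010 matches 110xxxxx → 2-byte sequence.
Byte 1: 0xCA = 11001010, payload 01010 (5 bits).
Byte 2: 0x97 = 10010111 (10xxxxxx ✓), payload 010111.
Concatenate: 01010010111 = 0x297 (11 bits → U+0297).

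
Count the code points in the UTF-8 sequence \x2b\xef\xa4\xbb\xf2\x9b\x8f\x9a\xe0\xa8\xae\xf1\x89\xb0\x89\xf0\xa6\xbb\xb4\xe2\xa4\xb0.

Byte at offset 0: 0x2B = 00101011 → 1-byte char (#1). Advance 1.
Byte at offset 1: 0xEF = 11101111 → 3-byte char (#2). Advance 3.
Byte at offset 4: 0xF2 = 11110010 → 4-byte char (#3). Advance 4.
Byte at offset 8: 0xE0 = 11100000 → 3-byte char (#4). Advance 3.
Byte at offset 11: 0xF1 = 11110001 → 4-byte char (#5). Advance 4.
Byte at offset 15: 0xF0 = 11110000 → 4-byte char (#6). Advance 4.
Byte at offset 19: 0xE2 = 11100010 → 3-byte char (#7). Advance 3.
Reached end at offset 22 after 7 code points.

7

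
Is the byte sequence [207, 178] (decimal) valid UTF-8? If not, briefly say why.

valid

Leading byte 0xCF = 11001111 → 2-byte form.
Continuation bytes 0xB2=10110010 all match 10xxxxxx.
Decoded value 0x3F2 is ≥ 0x80 (shortest form) and not a surrogate.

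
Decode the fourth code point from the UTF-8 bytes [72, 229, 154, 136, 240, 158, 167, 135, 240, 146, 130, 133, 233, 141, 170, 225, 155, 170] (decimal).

Offset 0: leading byte 0x48 = 01001000 → 1-byte char #1 = 48.
Offset 1: leading byte 0xE5 = 11100101 → 3-byte char #2 = E5 9A 88.
Offset 4: leading byte 0xF0 = 11110000 → 4-byte char #3 = F0 9E A7 87.
Offset 8: leading byte 0xF0 = 11110000 → 4-byte char #4 = F0 92 82 85.
Leading byte 0xF0 = 11110000 matches 11110xxx → 4-byte sequence.
Byte 1: 0xF0 = 11110000, payload 000 (3 bits).
Byte 2: 0x92 = 10010010 (10xxxxxx ✓), payload 010010.
Byte 3: 0x82 = 10000010 (10xxxxxx ✓), payload 000010.
Byte 4: 0x85 = 10000101 (10xxxxxx ✓), payload 000101.
Concatenate: 000010010000010000101 = 0x12085 (21 bits → U+12085).

U+12085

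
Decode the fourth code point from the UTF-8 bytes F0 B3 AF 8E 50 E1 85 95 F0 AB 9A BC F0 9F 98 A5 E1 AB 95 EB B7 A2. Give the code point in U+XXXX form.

Offset 0: leading byte 0xF0 = 11110000 → 4-byte char #1 = F0 B3 AF 8E.
Offset 4: leading byte 0x50 = 01010000 → 1-byte char #2 = 50.
Offset 5: leading byte 0xE1 = 11100001 → 3-byte char #3 = E1 85 95.
Offset 8: leading byte 0xF0 = 11110000 → 4-byte char #4 = F0 AB 9A BC.
Leading byte 0xF0 = 11110000 matches 11110xxx → 4-byte sequence.
Byte 1: 0xF0 = 11110000, payload 000 (3 bits).
Byte 2: 0xAB = 10101011 (10xxxxxx ✓), payload 101011.
Byte 3: 0x9A = 10011010 (10xxxxxx ✓), payload 011010.
Byte 4: 0xBC = 10111100 (10xxxxxx ✓), payload 111100.
Concatenate: 000101011011010111100 = 0x2B6BC (21 bits → U+2B6BC).

U+2B6BC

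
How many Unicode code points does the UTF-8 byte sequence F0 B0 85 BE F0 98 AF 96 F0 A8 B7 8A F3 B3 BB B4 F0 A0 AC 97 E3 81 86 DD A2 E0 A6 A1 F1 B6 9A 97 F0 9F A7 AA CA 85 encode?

11

Byte at offset 0: 0xF0 = 11110000 → 4-byte char (#1). Advance 4.
Byte at offset 4: 0xF0 = 11110000 → 4-byte char (#2). Advance 4.
Byte at offset 8: 0xF0 = 11110000 → 4-byte char (#3). Advance 4.
Byte at offset 12: 0xF3 = 11110011 → 4-byte char (#4). Advance 4.
Byte at offset 16: 0xF0 = 11110000 → 4-byte char (#5). Advance 4.
Byte at offset 20: 0xE3 = 11100011 → 3-byte char (#6). Advance 3.
Byte at offset 23: 0xDD = 11011101 → 2-byte char (#7). Advance 2.
Byte at offset 25: 0xE0 = 11100000 → 3-byte char (#8). Advance 3.
Byte at offset 28: 0xF1 = 11110001 → 4-byte char (#9). Advance 4.
Byte at offset 32: 0xF0 = 11110000 → 4-byte char (#10). Advance 4.
Byte at offset 36: 0xCA = 11001010 → 2-byte char (#11). Advance 2.
Reached end at offset 38 after 11 code points.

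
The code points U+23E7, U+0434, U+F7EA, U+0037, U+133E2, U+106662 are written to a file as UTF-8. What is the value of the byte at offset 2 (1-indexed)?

0x8F

1-indexed offset 2 is 0-indexed offset 1.
U+23E7 → 3-byte form E2 8F A7 at offsets 0–2.
Offset 1 falls in char 1's range; it's byte 2 of E2 8F A7 = 0x8F.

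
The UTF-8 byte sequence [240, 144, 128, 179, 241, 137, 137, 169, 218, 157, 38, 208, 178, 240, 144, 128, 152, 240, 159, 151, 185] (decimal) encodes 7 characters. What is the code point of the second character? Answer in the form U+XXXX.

Offset 0: leading byte 0xF0 = 11110000 → 4-byte char #1 = F0 90 80 B3.
Offset 4: leading byte 0xF1 = 11110001 → 4-byte char #2 = F1 89 89 A9.
Leading byte 0xF1 = 11110001 matches 11110xxx → 4-byte sequence.
Byte 1: 0xF1 = 11110001, payload 001 (3 bits).
Byte 2: 0x89 = 10001001 (10xxxxxx ✓), payload 001001.
Byte 3: 0x89 = 10001001 (10xxxxxx ✓), payload 001001.
Byte 4: 0xA9 = 10101001 (10xxxxxx ✓), payload 101001.
Concatenate: 001001001001001101001 = 0x49269 (21 bits → U+49269).

U+49269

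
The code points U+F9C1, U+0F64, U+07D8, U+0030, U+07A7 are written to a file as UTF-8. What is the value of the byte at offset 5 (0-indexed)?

U+F9C1 → 3-byte form EF A7 81 at offsets 0–2.
U+0F64 → 3-byte form E0 BD A4 at offsets 3–5.
Offset 5 falls in char 2's range; it's byte 3 of E0 BD A4 = 0xA4.

0xA4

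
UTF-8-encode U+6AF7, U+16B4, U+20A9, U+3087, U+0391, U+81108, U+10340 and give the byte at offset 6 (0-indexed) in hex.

0xE2

U+6AF7 → 3-byte form E6 AB B7 at offsets 0–2.
U+16B4 → 3-byte form E1 9A B4 at offsets 3–5.
U+20A9 → 3-byte form E2 82 A9 at offsets 6–8.
Offset 6 falls in char 3's range; it's byte 1 of E2 82 A9 = 0xE2.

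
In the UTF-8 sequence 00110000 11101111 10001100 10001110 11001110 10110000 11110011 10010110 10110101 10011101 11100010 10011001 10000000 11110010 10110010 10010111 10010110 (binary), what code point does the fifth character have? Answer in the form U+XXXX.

Offset 0: leading byte 0x30 = 00110000 → 1-byte char #1 = 30.
Offset 1: leading byte 0xEF = 11101111 → 3-byte char #2 = EF 8C 8E.
Offset 4: leading byte 0xCE = 11001110 → 2-byte char #3 = CE B0.
Offset 6: leading byte 0xF3 = 11110011 → 4-byte char #4 = F3 96 B5 9D.
Offset 10: leading byte 0xE2 = 11100010 → 3-byte char #5 = E2 99 80.
Leading byte 0xE2 = 11100010 matches 1110xxxx → 3-byte sequence.
Byte 1: 0xE2 = 11100010, payload 0010 (4 bits).
Byte 2: 0x99 = 10011001 (10xxxxxx ✓), payload 011001.
Byte 3: 0x80 = 10000000 (10xxxxxx ✓), payload 000000.
Concatenate: 0010011001000000 = 0x2640 (16 bits → U+2640).

U+2640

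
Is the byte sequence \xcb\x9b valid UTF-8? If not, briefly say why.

Leading byte 0xCB = 11001011 → 2-byte form.
Continuation bytes 0x9B=10011011 all match 10xxxxxx.
Decoded value 0x2DB is ≥ 0x80 (shortest form) and not a surrogate.

valid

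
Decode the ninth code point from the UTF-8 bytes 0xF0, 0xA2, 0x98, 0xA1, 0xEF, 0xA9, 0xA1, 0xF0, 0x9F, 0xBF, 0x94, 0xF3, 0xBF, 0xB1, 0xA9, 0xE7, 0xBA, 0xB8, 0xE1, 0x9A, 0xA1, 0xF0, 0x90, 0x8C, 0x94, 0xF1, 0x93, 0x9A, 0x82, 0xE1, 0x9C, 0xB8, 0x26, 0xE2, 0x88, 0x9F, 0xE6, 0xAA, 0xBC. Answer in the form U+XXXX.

Offset 0: leading byte 0xF0 = 11110000 → 4-byte char #1 = F0 A2 98 A1.
Offset 4: leading byte 0xEF = 11101111 → 3-byte char #2 = EF A9 A1.
Offset 7: leading byte 0xF0 = 11110000 → 4-byte char #3 = F0 9F BF 94.
Offset 11: leading byte 0xF3 = 11110011 → 4-byte char #4 = F3 BF B1 A9.
Offset 15: leading byte 0xE7 = 11100111 → 3-byte char #5 = E7 BA B8.
Offset 18: leading byte 0xE1 = 11100001 → 3-byte char #6 = E1 9A A1.
Offset 21: leading byte 0xF0 = 11110000 → 4-byte char #7 = F0 90 8C 94.
Offset 25: leading byte 0xF1 = 11110001 → 4-byte char #8 = F1 93 9A 82.
Offset 29: leading byte 0xE1 = 11100001 → 3-byte char #9 = E1 9C B8.
Leading byte 0xE1 = 11100001 matches 1110xxxx → 3-byte sequence.
Byte 1: 0xE1 = 11100001, payload 0001 (4 bits).
Byte 2: 0x9C = 10011100 (10xxxxxx ✓), payload 011100.
Byte 3: 0xB8 = 10111000 (10xxxxxx ✓), payload 111000.
Concatenate: 0001011100111000 = 0x1738 (16 bits → U+1738).

U+1738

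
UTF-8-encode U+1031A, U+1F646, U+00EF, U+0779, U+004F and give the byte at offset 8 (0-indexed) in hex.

0xC3

U+1031A → 4-byte form F0 90 8C 9A at offsets 0–3.
U+1F646 → 4-byte form F0 9F 99 86 at offsets 4–7.
U+00EF → 2-byte form C3 AF at offsets 8–9.
Offset 8 falls in char 3's range; it's byte 1 of C3 AF = 0xC3.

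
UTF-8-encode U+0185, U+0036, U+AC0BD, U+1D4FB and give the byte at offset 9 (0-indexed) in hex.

U+0185 → 2-byte form C6 85 at offsets 0–1.
U+0036 → 1-byte form 36 at offsets 2–2.
U+AC0BD → 4-byte form F2 AC 82 BD at offsets 3–6.
U+1D4FB → 4-byte form F0 9D 93 BB at offsets 7–10.
Offset 9 falls in char 4's range; it's byte 3 of F0 9D 93 BB = 0x93.

0x93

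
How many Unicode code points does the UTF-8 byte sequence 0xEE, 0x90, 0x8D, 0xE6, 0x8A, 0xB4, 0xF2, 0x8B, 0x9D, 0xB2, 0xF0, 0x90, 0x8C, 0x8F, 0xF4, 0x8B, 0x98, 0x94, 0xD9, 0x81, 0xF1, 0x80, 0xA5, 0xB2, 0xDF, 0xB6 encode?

Byte at offset 0: 0xEE = 11101110 → 3-byte char (#1). Advance 3.
Byte at offset 3: 0xE6 = 11100110 → 3-byte char (#2). Advance 3.
Byte at offset 6: 0xF2 = 11110010 → 4-byte char (#3). Advance 4.
Byte at offset 10: 0xF0 = 11110000 → 4-byte char (#4). Advance 4.
Byte at offset 14: 0xF4 = 11110100 → 4-byte char (#5). Advance 4.
Byte at offset 18: 0xD9 = 11011001 → 2-byte char (#6). Advance 2.
Byte at offset 20: 0xF1 = 11110001 → 4-byte char (#7). Advance 4.
Byte at offset 24: 0xDF = 11011111 → 2-byte char (#8). Advance 2.
Reached end at offset 26 after 8 code points.

8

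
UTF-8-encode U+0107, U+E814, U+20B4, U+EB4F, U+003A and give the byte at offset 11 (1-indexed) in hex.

1-indexed offset 11 is 0-indexed offset 10.
U+0107 → 2-byte form C4 87 at offsets 0–1.
U+E814 → 3-byte form EE A0 94 at offsets 2–4.
U+20B4 → 3-byte form E2 82 B4 at offsets 5–7.
U+EB4F → 3-byte form EE AD 8F at offsets 8–10.
Offset 10 falls in char 4's range; it's byte 3 of EE AD 8F = 0x8F.

0x8F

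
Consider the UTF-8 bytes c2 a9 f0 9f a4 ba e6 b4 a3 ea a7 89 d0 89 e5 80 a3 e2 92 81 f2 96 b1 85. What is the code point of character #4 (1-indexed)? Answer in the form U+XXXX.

Offset 0: leading byte 0xC2 = 11000010 → 2-byte char #1 = C2 A9.
Offset 2: leading byte 0xF0 = 11110000 → 4-byte char #2 = F0 9F A4 BA.
Offset 6: leading byte 0xE6 = 11100110 → 3-byte char #3 = E6 B4 A3.
Offset 9: leading byte 0xEA = 11101010 → 3-byte char #4 = EA A7 89.
Leading byte 0xEA = 11101010 matches 1110xxxx → 3-byte sequence.
Byte 1: 0xEA = 11101010, payload 1010 (4 bits).
Byte 2: 0xA7 = 10100111 (10xxxxxx ✓), payload 100111.
Byte 3: 0x89 = 10001001 (10xxxxxx ✓), payload 001001.
Concatenate: 1010100111001001 = 0xA9C9 (16 bits → U+A9C9).

U+A9C9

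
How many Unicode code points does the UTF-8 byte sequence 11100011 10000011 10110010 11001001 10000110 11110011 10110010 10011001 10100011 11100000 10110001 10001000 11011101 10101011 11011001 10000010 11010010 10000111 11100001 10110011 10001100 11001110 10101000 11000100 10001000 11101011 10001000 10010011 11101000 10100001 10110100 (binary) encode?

Byte at offset 0: 0xE3 = 11100011 → 3-byte char (#1). Advance 3.
Byte at offset 3: 0xC9 = 11001001 → 2-byte char (#2). Advance 2.
Byte at offset 5: 0xF3 = 11110011 → 4-byte char (#3). Advance 4.
Byte at offset 9: 0xE0 = 11100000 → 3-byte char (#4). Advance 3.
Byte at offset 12: 0xDD = 11011101 → 2-byte char (#5). Advance 2.
Byte at offset 14: 0xD9 = 11011001 → 2-byte char (#6). Advance 2.
Byte at offset 16: 0xD2 = 11010010 → 2-byte char (#7). Advance 2.
Byte at offset 18: 0xE1 = 11100001 → 3-byte char (#8). Advance 3.
Byte at offset 21: 0xCE = 11001110 → 2-byte char (#9). Advance 2.
Byte at offset 23: 0xC4 = 11000100 → 2-byte char (#10). Advance 2.
Byte at offset 25: 0xEB = 11101011 → 3-byte char (#11). Advance 3.
Byte at offset 28: 0xE8 = 11101000 → 3-byte char (#12). Advance 3.
Reached end at offset 31 after 12 code points.

12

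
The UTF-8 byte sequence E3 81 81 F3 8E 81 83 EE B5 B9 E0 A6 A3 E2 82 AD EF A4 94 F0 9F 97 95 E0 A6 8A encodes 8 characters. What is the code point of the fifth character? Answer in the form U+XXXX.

Offset 0: leading byte 0xE3 = 11100011 → 3-byte char #1 = E3 81 81.
Offset 3: leading byte 0xF3 = 11110011 → 4-byte char #2 = F3 8E 81 83.
Offset 7: leading byte 0xEE = 11101110 → 3-byte char #3 = EE B5 B9.
Offset 10: leading byte 0xE0 = 11100000 → 3-byte char #4 = E0 A6 A3.
Offset 13: leading byte 0xE2 = 11100010 → 3-byte char #5 = E2 82 AD.
Leading byte 0xE2 = 11100010 matches 1110xxxx → 3-byte sequence.
Byte 1: 0xE2 = 11100010, payload 0010 (4 bits).
Byte 2: 0x82 = 10000010 (10xxxxxx ✓), payload 000010.
Byte 3: 0xAD = 10101101 (10xxxxxx ✓), payload 101101.
Concatenate: 0010000010101101 = 0x20AD (16 bits → U+20AD).

U+20AD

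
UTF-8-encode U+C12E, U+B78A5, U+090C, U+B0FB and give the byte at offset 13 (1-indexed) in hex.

0xBB

1-indexed offset 13 is 0-indexed offset 12.
U+C12E → 3-byte form EC 84 AE at offsets 0–2.
U+B78A5 → 4-byte form F2 B7 A2 A5 at offsets 3–6.
U+090C → 3-byte form E0 A4 8C at offsets 7–9.
U+B0FB → 3-byte form EB 83 BB at offsets 10–12.
Offset 12 falls in char 4's range; it's byte 3 of EB 83 BB = 0xBB.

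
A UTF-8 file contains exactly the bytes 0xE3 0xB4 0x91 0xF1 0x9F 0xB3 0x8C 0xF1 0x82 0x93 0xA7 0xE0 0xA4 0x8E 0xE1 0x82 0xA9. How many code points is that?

Byte at offset 0: 0xE3 = 11100011 → 3-byte char (#1). Advance 3.
Byte at offset 3: 0xF1 = 11110001 → 4-byte char (#2). Advance 4.
Byte at offset 7: 0xF1 = 11110001 → 4-byte char (#3). Advance 4.
Byte at offset 11: 0xE0 = 11100000 → 3-byte char (#4). Advance 3.
Byte at offset 14: 0xE1 = 11100001 → 3-byte char (#5). Advance 3.
Reached end at offset 17 after 5 code points.

5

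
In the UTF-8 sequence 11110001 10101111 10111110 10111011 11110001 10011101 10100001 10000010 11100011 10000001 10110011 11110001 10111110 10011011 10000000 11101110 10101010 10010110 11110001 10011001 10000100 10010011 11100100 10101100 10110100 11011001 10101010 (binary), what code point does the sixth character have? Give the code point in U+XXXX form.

U+59113

Offset 0: leading byte 0xF1 = 11110001 → 4-byte char #1 = F1 AF BE BB.
Offset 4: leading byte 0xF1 = 11110001 → 4-byte char #2 = F1 9D A1 82.
Offset 8: leading byte 0xE3 = 11100011 → 3-byte char #3 = E3 81 B3.
Offset 11: leading byte 0xF1 = 11110001 → 4-byte char #4 = F1 BE 9B 80.
Offset 15: leading byte 0xEE = 11101110 → 3-byte char #5 = EE AA 96.
Offset 18: leading byte 0xF1 = 11110001 → 4-byte char #6 = F1 99 84 93.
Leading byte 0xF1 = 11110001 matches 11110xxx → 4-byte sequence.
Byte 1: 0xF1 = 11110001, payload 001 (3 bits).
Byte 2: 0x99 = 10011001 (10xxxxxx ✓), payload 011001.
Byte 3: 0x84 = 10000100 (10xxxxxx ✓), payload 000100.
Byte 4: 0x93 = 10010011 (10xxxxxx ✓), payload 010011.
Concatenate: 001011001000100010011 = 0x59113 (21 bits → U+59113).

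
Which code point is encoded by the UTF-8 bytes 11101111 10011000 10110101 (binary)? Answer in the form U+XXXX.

U+F635

Leading byte 0xEF = 11101111 matches 1110xxxx → 3-byte sequence.
Byte 1: 0xEF = 11101111, payload 1111 (4 bits).
Byte 2: 0x98 = 10011000 (10xxxxxx ✓), payload 011000.
Byte 3: 0xB5 = 10110101 (10xxxxxx ✓), payload 110101.
Concatenate: 1111011000110101 = 0xF635 (16 bits → U+F635).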